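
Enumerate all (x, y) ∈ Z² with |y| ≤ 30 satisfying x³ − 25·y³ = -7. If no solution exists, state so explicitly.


The equation is x³ - 25y³ = -7. For fixed y, x³ = 25·y³ − 7, so a solution requires the RHS to be a perfect cube.
Strategy: iterate y from -30 to 30, compute RHS = 25·y³ − 7, and check whether it is a (positive or negative) perfect cube.
Check small values of y:
  y = 0: RHS = -7 is not a perfect cube.
  y = 1: RHS = 18 is not a perfect cube.
  y = -1: RHS = -32 is not a perfect cube.
  y = 2: RHS = 193 is not a perfect cube.
  y = -2: RHS = -207 is not a perfect cube.
  y = 3: RHS = 668 is not a perfect cube.
  y = -3: RHS = -682 is not a perfect cube.
Continuing the search up to |y| = 30 finds no solutions either.
No (x, y) in the scanned range satisfies the equation.

No integer solutions with |y| ≤ 30.


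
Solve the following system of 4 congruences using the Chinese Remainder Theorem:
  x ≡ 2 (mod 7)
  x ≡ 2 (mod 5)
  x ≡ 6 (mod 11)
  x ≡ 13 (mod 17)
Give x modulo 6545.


Product of moduli M = 7 · 5 · 11 · 17 = 6545.
Merge one congruence at a time:
  Start: x ≡ 2 (mod 7).
  Combine with x ≡ 2 (mod 5); new modulus lcm = 35.
    Write x = 2 + 7·t and substitute into x ≡ 2 (mod 5): 7·t ≡ 2 − 2 = 0 (mod 5).
    Reduce coefficients mod 5: 2·t ≡ 0 (mod 5).
    The inverse of 2 mod 5 is 3 (since 2·3 = 6 = 1·5 + 1), so t ≡ 3·0 = 0 ≡ 0 (mod 5).
    Then x = 2 + 7·0 = 2, valid modulo lcm(7, 5) = 35: x ≡ 2 (mod 35).
  Combine with x ≡ 6 (mod 11); new modulus lcm = 385.
    Write x = 2 + 35·t and substitute into x ≡ 6 (mod 11): 35·t ≡ 6 − 2 = 4 (mod 11).
    Reduce coefficients mod 11: 2·t ≡ 4 (mod 11).
    The inverse of 2 mod 11 is 6 (since 2·6 = 12 = 1·11 + 1), so t ≡ 6·4 = 24 ≡ 2 (mod 11).
    Then x = 2 + 35·2 = 72, valid modulo lcm(35, 11) = 385: x ≡ 72 (mod 385).
  Combine with x ≡ 13 (mod 17); new modulus lcm = 6545.
    Write x = 72 + 385·t and substitute into x ≡ 13 (mod 17): 385·t ≡ 13 − 72 = -59 (mod 17).
    Reduce coefficients mod 17: 11·t ≡ 9 (mod 17).
    The inverse of 11 mod 17 is 14 (since 11·14 = 154 = 9·17 + 1), so t ≡ 14·9 = 126 ≡ 7 (mod 17).
    Then x = 72 + 385·7 = 2767, valid modulo lcm(385, 17) = 6545: x ≡ 2767 (mod 6545).
Verify against each original: 2767 mod 7 = 2, 2767 mod 5 = 2, 2767 mod 11 = 6, 2767 mod 17 = 13.

x ≡ 2767 (mod 6545).


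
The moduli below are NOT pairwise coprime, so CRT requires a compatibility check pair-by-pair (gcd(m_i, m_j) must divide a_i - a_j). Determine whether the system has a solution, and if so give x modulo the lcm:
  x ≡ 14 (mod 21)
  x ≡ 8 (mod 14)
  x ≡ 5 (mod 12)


Moduli 21, 14, 12 are not pairwise coprime, so CRT works modulo lcm(m_i) when all pairwise compatibility conditions hold.
Pairwise compatibility: gcd(m_i, m_j) must divide a_i - a_j for every pair.
Merge one congruence at a time:
  Start: x ≡ 14 (mod 21).
  Combine with x ≡ 8 (mod 14): gcd(21, 14) = 7, and 8 - 14 = -6 is NOT divisible by 7.
    ⇒ system is inconsistent (no integer solution).

No solution (the system is inconsistent).


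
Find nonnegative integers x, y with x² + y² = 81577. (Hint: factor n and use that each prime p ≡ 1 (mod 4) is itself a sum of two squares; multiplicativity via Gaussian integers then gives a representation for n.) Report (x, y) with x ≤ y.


Step 1: Factor n = 81577 = 29^2 · 97.
Step 2: Check the mod-4 condition on each prime factor: 29 ≡ 1 (mod 4), exponent 2; 97 ≡ 1 (mod 4), exponent 1.
All primes ≡ 3 (mod 4) appear to even exponent (or don't appear), so by the two-squares theorem n IS expressible as a sum of two squares.
Step 3: Build a representation. Here n = 29 · 29 · 97 is a product of primes ≡ 1 (mod 4). Each prime p ≡ 1 (mod 4) is itself a sum of two squares; find a² by testing p − a² for a perfect square:
  29: 29 − 1² = 28, 29 − 2² = 25 = 5² ⇒ 29 = 2² + 5².
  97: 97 − 1² = 96, 97 − 2² = 93, 97 − 3² = 88, 97 − 4² = 81 = 9² ⇒ 97 = 4² + 9².
  Combine using the Brahmagupta–Fibonacci identity (a² + b²)(c² + d²) = (ac − bd)² + (ad + bc)² = (ac + bd)² + (ad − bc)²:
  29 · 29 = 841: from (2² + 5²)(2² + 5²), take (2·2 − 5·5, 2·5 + 5·2) = (4 − 25, 10 + 10) = (-21, 20); dropping signs (only squares matter) gives (21, 20); check 21² + 20² = 441 + 400 = 841 ✓.
  841 · 97 = 81577: from (21² + 20²)(4² + 9²), take (21·4 − 20·9, 21·9 + 20·4) = (84 − 180, 189 + 80) = (-96, 269); dropping signs (only squares matter) gives (96, 269); check 96² + 269² = 9216 + 72361 = 81577 ✓.
Step 4: Order so x ≤ y and verify: 96² + 269² = 9216 + 72361 = 81577 = n. ✓

n = 81577 = 96² + 269² (one valid representation with x ≤ y).


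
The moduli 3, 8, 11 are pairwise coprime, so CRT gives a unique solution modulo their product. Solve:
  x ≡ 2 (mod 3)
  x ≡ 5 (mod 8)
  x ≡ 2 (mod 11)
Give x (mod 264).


Moduli 3, 8, 11 are pairwise coprime; by CRT there is a unique solution modulo M = 3 · 8 · 11 = 264.
Solve pairwise, accumulating the modulus:
  Start with x ≡ 2 (mod 3).
  Combine with x ≡ 5 (mod 8): since gcd(3, 8) = 1, we get a unique residue mod 24.
    Write x = 2 + 3·t and substitute into x ≡ 5 (mod 8): 3·t ≡ 5 − 2 = 3 (mod 8).
    The inverse of 3 mod 8 is 3 (since 3·3 = 9 = 1·8 + 1), so t ≡ 3·3 = 9 ≡ 1 (mod 8).
    Then x = 2 + 3·1 = 5, valid modulo lcm(3, 8) = 24: x ≡ 5 (mod 24).
  Combine with x ≡ 2 (mod 11): since gcd(24, 11) = 1, we get a unique residue mod 264.
    Write x = 5 + 24·t and substitute into x ≡ 2 (mod 11): 24·t ≡ 2 − 5 = -3 (mod 11).
    Reduce coefficients mod 11: 2·t ≡ 8 (mod 11).
    The inverse of 2 mod 11 is 6 (since 2·6 = 12 = 1·11 + 1), so t ≡ 6·8 = 48 ≡ 4 (mod 11).
    Then x = 5 + 24·4 = 101, valid modulo lcm(24, 11) = 264: x ≡ 101 (mod 264).
Verify: 101 mod 3 = 2 ✓, 101 mod 8 = 5 ✓, 101 mod 11 = 2 ✓.

x ≡ 101 (mod 264).


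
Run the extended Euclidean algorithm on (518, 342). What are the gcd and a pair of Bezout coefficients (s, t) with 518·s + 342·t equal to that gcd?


Euclidean algorithm on (518, 342) — divide until remainder is 0:
  518 = 1 · 342 + 176
  342 = 1 · 176 + 166
  176 = 1 · 166 + 10
  166 = 16 · 10 + 6
  10 = 1 · 6 + 4
  6 = 1 · 4 + 2
  4 = 2 · 2 + 0
gcd(518, 342) = 2.
Track Bezout coefficients alongside the remainders: start with r₀ = 518 = a·1 + b·0 (s = 1, t = 0) and r₁ = 342 = a·0 + b·1 (s = 0, t = 1); each new remainder r_{k+1} = r_{k-1} − q_k·r_k inherits s_{k+1} = s_{k-1} − q_k·s_k, t_{k+1} = t_{k-1} − q_k·t_k, so r_k = a·s_k + b·t_k at every step:
  q = 1: r = 176, s = 1 − 1·0 = 1, t = 0 − 1·1 = -1  (check: 518·1 + 342·(-1) = 176)
  q = 1: r = 166, s = 0 − 1·1 = -1, t = 1 − 1·(-1) = 2  (check: 518·(-1) + 342·2 = 166)
  q = 1: r = 10, s = 1 − 1·(-1) = 2, t = -1 − 1·2 = -3  (check: 518·2 + 342·(-3) = 10)
  q = 16: r = 6, s = -1 − 16·2 = -33, t = 2 − 16·(-3) = 50  (check: 518·(-33) + 342·50 = 6)
  q = 1: r = 4, s = 2 − 1·(-33) = 35, t = -3 − 1·50 = -53  (check: 518·35 + 342·(-53) = 4)
  q = 1: r = 2, s = -33 − 1·35 = -68, t = 50 − 1·(-53) = 103  (check: 518·(-68) + 342·103 = 2)
The row with r = 2 (the gcd) gives the Bezout coefficients s = -68, t = 103.
Result: 518 · (-68) + 342 · (103) = 2.

gcd(518, 342) = 2; s = -68, t = 103 (check: 518·(-68) + 342·103 = 2).


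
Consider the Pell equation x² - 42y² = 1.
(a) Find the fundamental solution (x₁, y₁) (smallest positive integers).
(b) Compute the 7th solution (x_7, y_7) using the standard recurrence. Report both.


Step 1: Find the fundamental solution (x₁, y₁) of x² - 42y² = 1.
  Expand √42 as a continued fraction. a₀ = ⌊√42⌋ = 6; iterate m_{k+1} = d_k·a_k − m_k, d_{k+1} = (42 − m_{k+1}²)/d_k, a_{k+1} = ⌊(a₀ + m_{k+1})/d_{k+1}⌋ (starting m₀ = 0, d₀ = 1), with convergents p_k = a_k·p_{k-1} + p_{k-2}, q_k = a_k·q_{k-1} + q_{k-2} (p₋₁ = 1, q₋₁ = 0):
  k = 0: a₀ = 6; p₀/q₀ = 6/1; p₀² − 42·q₀² = 36 − 42 = -6.
  k = 1: m = 6, d = 6, a = ⌊(6 + 6)/6⌋ = 2; p/q = (2·6 + 1)/(2·1 + 0) = 13/2; p² − 42·q² = 169 − 168 = 1.
  The first convergent with p² − 42·q² = 1 gives the fundamental solution (x₁, y₁) = (13, 2).
Step 2: Apply the recurrence (x_{n+1}, y_{n+1}) = (x₁x_n + 42y₁y_n, x₁y_n + y₁x_n) repeatedly.
  From (x_1, y_1) = (13, 2): x_2 = 13·13 + 42·2·2 = 337; y_2 = 13·2 + 2·13 = 52.
  From (x_2, y_2) = (337, 52): x_3 = 13·337 + 42·2·52 = 8749; y_3 = 13·52 + 2·337 = 1350.
  From (x_3, y_3) = (8749, 1350): x_4 = 13·8749 + 42·2·1350 = 227137; y_4 = 13·1350 + 2·8749 = 35048.
  From (x_4, y_4) = (227137, 35048): x_5 = 13·227137 + 42·2·35048 = 5896813; y_5 = 13·35048 + 2·227137 = 909898.
  From (x_5, y_5) = (5896813, 909898): x_6 = 13·5896813 + 42·2·909898 = 153090001; y_6 = 13·909898 + 2·5896813 = 23622300.
  From (x_6, y_6) = (153090001, 23622300): x_7 = 13·153090001 + 42·2·23622300 = 3974443213; y_7 = 13·23622300 + 2·153090001 = 613269902.
Step 3: Verify x_7² - 42·y_7² = 15796198853361763369 - 15796198853361763368 = 1 (should be 1). ✓

(x_1, y_1) = (13, 2); (x_7, y_7) = (3974443213, 613269902).


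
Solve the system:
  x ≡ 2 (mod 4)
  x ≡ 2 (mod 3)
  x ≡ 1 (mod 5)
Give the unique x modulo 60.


Moduli 4, 3, 5 are pairwise coprime; by CRT there is a unique solution modulo M = 4 · 3 · 5 = 60.
Solve pairwise, accumulating the modulus:
  Start with x ≡ 2 (mod 4).
  Combine with x ≡ 2 (mod 3): since gcd(4, 3) = 1, we get a unique residue mod 12.
    Write x = 2 + 4·t and substitute into x ≡ 2 (mod 3): 4·t ≡ 2 − 2 = 0 (mod 3).
    Reduce coefficients mod 3: 1·t ≡ 0 (mod 3).
    So t ≡ 0 (mod 3).
    Then x = 2 + 4·0 = 2, valid modulo lcm(4, 3) = 12: x ≡ 2 (mod 12).
  Combine with x ≡ 1 (mod 5): since gcd(12, 5) = 1, we get a unique residue mod 60.
    Write x = 2 + 12·t and substitute into x ≡ 1 (mod 5): 12·t ≡ 1 − 2 = -1 (mod 5).
    Reduce coefficients mod 5: 2·t ≡ 4 (mod 5).
    The inverse of 2 mod 5 is 3 (since 2·3 = 6 = 1·5 + 1), so t ≡ 3·4 = 12 ≡ 2 (mod 5).
    Then x = 2 + 12·2 = 26, valid modulo lcm(12, 5) = 60: x ≡ 26 (mod 60).
Verify: 26 mod 4 = 2 ✓, 26 mod 3 = 2 ✓, 26 mod 5 = 1 ✓.

x ≡ 26 (mod 60).


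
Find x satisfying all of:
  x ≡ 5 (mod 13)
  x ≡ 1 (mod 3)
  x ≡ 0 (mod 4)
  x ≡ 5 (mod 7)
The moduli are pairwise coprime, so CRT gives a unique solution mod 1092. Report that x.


Product of moduli M = 13 · 3 · 4 · 7 = 1092.
Merge one congruence at a time:
  Start: x ≡ 5 (mod 13).
  Combine with x ≡ 1 (mod 3); new modulus lcm = 39.
    Write x = 5 + 13·t and substitute into x ≡ 1 (mod 3): 13·t ≡ 1 − 5 = -4 (mod 3).
    Reduce coefficients mod 3: 1·t ≡ 2 (mod 3).
    So t ≡ 2 (mod 3).
    Then x = 5 + 13·2 = 31, valid modulo lcm(13, 3) = 39: x ≡ 31 (mod 39).
  Combine with x ≡ 0 (mod 4); new modulus lcm = 156.
    Write x = 31 + 39·t and substitute into x ≡ 0 (mod 4): 39·t ≡ 0 − 31 = -31 (mod 4).
    Reduce coefficients mod 4: 3·t ≡ 1 (mod 4).
    The inverse of 3 mod 4 is 3 (since 3·3 = 9 = 2·4 + 1), so t ≡ 3·1 = 3 ≡ 3 (mod 4).
    Then x = 31 + 39·3 = 148, valid modulo lcm(39, 4) = 156: x ≡ 148 (mod 156).
  Combine with x ≡ 5 (mod 7); new modulus lcm = 1092.
    Write x = 148 + 156·t and substitute into x ≡ 5 (mod 7): 156·t ≡ 5 − 148 = -143 (mod 7).
    Reduce coefficients mod 7: 2·t ≡ 4 (mod 7).
    The inverse of 2 mod 7 is 4 (since 2·4 = 8 = 1·7 + 1), so t ≡ 4·4 = 16 ≡ 2 (mod 7).
    Then x = 148 + 156·2 = 460, valid modulo lcm(156, 7) = 1092: x ≡ 460 (mod 1092).
Verify against each original: 460 mod 13 = 5, 460 mod 3 = 1, 460 mod 4 = 0, 460 mod 7 = 5.

x ≡ 460 (mod 1092).


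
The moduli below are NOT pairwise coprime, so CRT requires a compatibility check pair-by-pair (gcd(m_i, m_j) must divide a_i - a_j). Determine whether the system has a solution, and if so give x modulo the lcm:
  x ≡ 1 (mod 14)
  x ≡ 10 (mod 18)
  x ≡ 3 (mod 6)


Moduli 14, 18, 6 are not pairwise coprime, so CRT works modulo lcm(m_i) when all pairwise compatibility conditions hold.
Pairwise compatibility: gcd(m_i, m_j) must divide a_i - a_j for every pair.
Merge one congruence at a time:
  Start: x ≡ 1 (mod 14).
  Combine with x ≡ 10 (mod 18): gcd(14, 18) = 2, and 10 - 1 = 9 is NOT divisible by 2.
    ⇒ system is inconsistent (no integer solution).

No solution (the system is inconsistent).


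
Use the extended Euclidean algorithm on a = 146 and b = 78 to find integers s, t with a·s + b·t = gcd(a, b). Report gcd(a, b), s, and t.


Euclidean algorithm on (146, 78) — divide until remainder is 0:
  146 = 1 · 78 + 68
  78 = 1 · 68 + 10
  68 = 6 · 10 + 8
  10 = 1 · 8 + 2
  8 = 4 · 2 + 0
gcd(146, 78) = 2.
Track Bezout coefficients alongside the remainders: start with r₀ = 146 = a·1 + b·0 (s = 1, t = 0) and r₁ = 78 = a·0 + b·1 (s = 0, t = 1); each new remainder r_{k+1} = r_{k-1} − q_k·r_k inherits s_{k+1} = s_{k-1} − q_k·s_k, t_{k+1} = t_{k-1} − q_k·t_k, so r_k = a·s_k + b·t_k at every step:
  q = 1: r = 68, s = 1 − 1·0 = 1, t = 0 − 1·1 = -1  (check: 146·1 + 78·(-1) = 68)
  q = 1: r = 10, s = 0 − 1·1 = -1, t = 1 − 1·(-1) = 2  (check: 146·(-1) + 78·2 = 10)
  q = 6: r = 8, s = 1 − 6·(-1) = 7, t = -1 − 6·2 = -13  (check: 146·7 + 78·(-13) = 8)
  q = 1: r = 2, s = -1 − 1·7 = -8, t = 2 − 1·(-13) = 15  (check: 146·(-8) + 78·15 = 2)
The row with r = 2 (the gcd) gives the Bezout coefficients s = -8, t = 15.
Result: 146 · (-8) + 78 · (15) = 2.

gcd(146, 78) = 2; s = -8, t = 15 (check: 146·(-8) + 78·15 = 2).


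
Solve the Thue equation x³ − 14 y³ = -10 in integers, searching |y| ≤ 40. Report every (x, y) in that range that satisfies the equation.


The equation is x³ - 14y³ = -10. For fixed y, x³ = 14·y³ − 10, so a solution requires the RHS to be a perfect cube.
Strategy: iterate y from -40 to 40, compute RHS = 14·y³ − 10, and check whether it is a (positive or negative) perfect cube.
Check small values of y:
  y = 0: RHS = -10 is not a perfect cube.
  y = 1: RHS = 4 is not a perfect cube.
  y = -1: RHS = -24 is not a perfect cube.
  y = 2: RHS = 102 is not a perfect cube.
  y = -2: RHS = -122 is not a perfect cube.
  y = 3: RHS = 368 is not a perfect cube.
  y = -3: RHS = -388 is not a perfect cube.
Continuing the search up to |y| = 40 finds no solutions either.
No (x, y) in the scanned range satisfies the equation.

No integer solutions with |y| ≤ 40.


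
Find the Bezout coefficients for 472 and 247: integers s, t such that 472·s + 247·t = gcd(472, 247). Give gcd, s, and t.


Euclidean algorithm on (472, 247) — divide until remainder is 0:
  472 = 1 · 247 + 225
  247 = 1 · 225 + 22
  225 = 10 · 22 + 5
  22 = 4 · 5 + 2
  5 = 2 · 2 + 1
  2 = 2 · 1 + 0
gcd(472, 247) = 1.
Track Bezout coefficients alongside the remainders: start with r₀ = 472 = a·1 + b·0 (s = 1, t = 0) and r₁ = 247 = a·0 + b·1 (s = 0, t = 1); each new remainder r_{k+1} = r_{k-1} − q_k·r_k inherits s_{k+1} = s_{k-1} − q_k·s_k, t_{k+1} = t_{k-1} − q_k·t_k, so r_k = a·s_k + b·t_k at every step:
  q = 1: r = 225, s = 1 − 1·0 = 1, t = 0 − 1·1 = -1  (check: 472·1 + 247·(-1) = 225)
  q = 1: r = 22, s = 0 − 1·1 = -1, t = 1 − 1·(-1) = 2  (check: 472·(-1) + 247·2 = 22)
  q = 10: r = 5, s = 1 − 10·(-1) = 11, t = -1 − 10·2 = -21  (check: 472·11 + 247·(-21) = 5)
  q = 4: r = 2, s = -1 − 4·11 = -45, t = 2 − 4·(-21) = 86  (check: 472·(-45) + 247·86 = 2)
  q = 2: r = 1, s = 11 − 2·(-45) = 101, t = -21 − 2·86 = -193  (check: 472·101 + 247·(-193) = 1)
The row with r = 1 (the gcd) gives the Bezout coefficients s = 101, t = -193.
Result: 472 · (101) + 247 · (-193) = 1.

gcd(472, 247) = 1; s = 101, t = -193 (check: 472·101 + 247·(-193) = 1).


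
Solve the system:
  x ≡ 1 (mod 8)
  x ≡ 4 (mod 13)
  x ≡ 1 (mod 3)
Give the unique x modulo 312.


Moduli 8, 13, 3 are pairwise coprime; by CRT there is a unique solution modulo M = 8 · 13 · 3 = 312.
Solve pairwise, accumulating the modulus:
  Start with x ≡ 1 (mod 8).
  Combine with x ≡ 4 (mod 13): since gcd(8, 13) = 1, we get a unique residue mod 104.
    Write x = 1 + 8·t and substitute into x ≡ 4 (mod 13): 8·t ≡ 4 − 1 = 3 (mod 13).
    The inverse of 8 mod 13 is 5 (since 8·5 = 40 = 3·13 + 1), so t ≡ 5·3 = 15 ≡ 2 (mod 13).
    Then x = 1 + 8·2 = 17, valid modulo lcm(8, 13) = 104: x ≡ 17 (mod 104).
  Combine with x ≡ 1 (mod 3): since gcd(104, 3) = 1, we get a unique residue mod 312.
    Write x = 17 + 104·t and substitute into x ≡ 1 (mod 3): 104·t ≡ 1 − 17 = -16 (mod 3).
    Reduce coefficients mod 3: 2·t ≡ 2 (mod 3).
    The inverse of 2 mod 3 is 2 (since 2·2 = 4 = 1·3 + 1), so t ≡ 2·2 = 4 ≡ 1 (mod 3).
    Then x = 17 + 104·1 = 121, valid modulo lcm(104, 3) = 312: x ≡ 121 (mod 312).
Verify: 121 mod 8 = 1 ✓, 121 mod 13 = 4 ✓, 121 mod 3 = 1 ✓.

x ≡ 121 (mod 312).


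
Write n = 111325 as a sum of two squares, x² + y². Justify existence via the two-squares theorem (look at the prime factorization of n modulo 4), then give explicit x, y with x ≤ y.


Step 1: Factor n = 111325 = 5^2 · 61 · 73.
Step 2: Check the mod-4 condition on each prime factor: 5 ≡ 1 (mod 4), exponent 2; 61 ≡ 1 (mod 4), exponent 1; 73 ≡ 1 (mod 4), exponent 1.
All primes ≡ 3 (mod 4) appear to even exponent (or don't appear), so by the two-squares theorem n IS expressible as a sum of two squares.
Step 3: Build a representation. Group n = k² · m with k = 5 and m = 61 · 73 = 4453 (a product of primes ≡ 1 (mod 4)); a representation of m scales to one of n via (k·x)² + (k·y)² = k²(x² + y²). Each prime p ≡ 1 (mod 4) is itself a sum of two squares; find a² by testing p − a² for a perfect square:
  61: 61 − 1² = 60, 61 − 2² = 57, 61 − 3² = 52, 61 − 4² = 45, 61 − 5² = 36 = 6² ⇒ 61 = 5² + 6².
  73: 73 − 1² = 72, 73 − 2² = 69, 73 − 3² = 64 = 8² ⇒ 73 = 3² + 8².
  Combine using the Brahmagupta–Fibonacci identity (a² + b²)(c² + d²) = (ac − bd)² + (ad + bc)² = (ac + bd)² + (ad − bc)²:
  61 · 73 = 4453: from (5² + 6²)(3² + 8²), take (5·3 − 6·8, 5·8 + 6·3) = (15 − 48, 40 + 18) = (-33, 58); dropping signs (only squares matter) gives (33, 58); check 33² + 58² = 1089 + 3364 = 4453 ✓.
  Scale by k = 5: (5·33, 5·58) = (165, 290).
Step 4: Order so x ≤ y and verify: 165² + 290² = 27225 + 84100 = 111325 = n. ✓

n = 111325 = 165² + 290² (one valid representation with x ≤ y).


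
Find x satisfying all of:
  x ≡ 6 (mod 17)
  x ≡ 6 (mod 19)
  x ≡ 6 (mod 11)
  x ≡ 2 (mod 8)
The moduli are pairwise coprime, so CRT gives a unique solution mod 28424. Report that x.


Product of moduli M = 17 · 19 · 11 · 8 = 28424.
Merge one congruence at a time:
  Start: x ≡ 6 (mod 17).
  Combine with x ≡ 6 (mod 19); new modulus lcm = 323.
    Write x = 6 + 17·t and substitute into x ≡ 6 (mod 19): 17·t ≡ 6 − 6 = 0 (mod 19).
    The inverse of 17 mod 19 is 9 (since 17·9 = 153 = 8·19 + 1), so t ≡ 9·0 = 0 ≡ 0 (mod 19).
    Then x = 6 + 17·0 = 6, valid modulo lcm(17, 19) = 323: x ≡ 6 (mod 323).
  Combine with x ≡ 6 (mod 11); new modulus lcm = 3553.
    Write x = 6 + 323·t and substitute into x ≡ 6 (mod 11): 323·t ≡ 6 − 6 = 0 (mod 11).
    Reduce coefficients mod 11: 4·t ≡ 0 (mod 11).
    The inverse of 4 mod 11 is 3 (since 4·3 = 12 = 1·11 + 1), so t ≡ 3·0 = 0 ≡ 0 (mod 11).
    Then x = 6 + 323·0 = 6, valid modulo lcm(323, 11) = 3553: x ≡ 6 (mod 3553).
  Combine with x ≡ 2 (mod 8); new modulus lcm = 28424.
    Write x = 6 + 3553·t and substitute into x ≡ 2 (mod 8): 3553·t ≡ 2 − 6 = -4 (mod 8).
    Reduce coefficients mod 8: 1·t ≡ 4 (mod 8).
    So t ≡ 4 (mod 8).
    Then x = 6 + 3553·4 = 14218, valid modulo lcm(3553, 8) = 28424: x ≡ 14218 (mod 28424).
Verify against each original: 14218 mod 17 = 6, 14218 mod 19 = 6, 14218 mod 11 = 6, 14218 mod 8 = 2.

x ≡ 14218 (mod 28424).


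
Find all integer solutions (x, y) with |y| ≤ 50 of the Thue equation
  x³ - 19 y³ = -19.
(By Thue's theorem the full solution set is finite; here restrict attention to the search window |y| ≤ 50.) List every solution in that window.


The equation is x³ - 19y³ = -19. For fixed y, x³ = 19·y³ − 19, so a solution requires the RHS to be a perfect cube.
Strategy: iterate y from -50 to 50, compute RHS = 19·y³ − 19, and check whether it is a (positive or negative) perfect cube.
Check small values of y:
  y = 0: RHS = -19 is not a perfect cube.
  y = 1: RHS = 0 = (0)³ ⇒ x = 0 works.
  y = -1: RHS = -38 is not a perfect cube.
  y = 2: RHS = 133 is not a perfect cube.
  y = -2: RHS = -171 is not a perfect cube.
  y = 3: RHS = 494 is not a perfect cube.
  y = -3: RHS = -532 is not a perfect cube.
Continuing the search up to |y| = 50 finds no further solutions beyond those listed.
Collected solutions: (0, 1).

Solutions (with |y| ≤ 50): (0, 1).


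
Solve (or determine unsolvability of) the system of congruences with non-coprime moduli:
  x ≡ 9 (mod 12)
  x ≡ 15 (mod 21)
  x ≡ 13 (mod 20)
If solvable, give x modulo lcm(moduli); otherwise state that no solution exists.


Moduli 12, 21, 20 are not pairwise coprime, so CRT works modulo lcm(m_i) when all pairwise compatibility conditions hold.
Pairwise compatibility: gcd(m_i, m_j) must divide a_i - a_j for every pair.
Merge one congruence at a time:
  Start: x ≡ 9 (mod 12).
  Combine with x ≡ 15 (mod 21): gcd(12, 21) = 3; 15 - 9 = 6, which IS divisible by 3, so compatible.
    Write x = 9 + 12·t and substitute into x ≡ 15 (mod 21): 12·t ≡ 15 − 9 = 6 (mod 21).
    Divide the congruence (and modulus) by g = 3: 4·t ≡ 2 (mod 7).
    The inverse of 4 mod 7 is 2 (since 4·2 = 8 = 1·7 + 1), so t ≡ 2·2 = 4 ≡ 4 (mod 7).
    Then x = 9 + 12·4 = 57, valid modulo lcm(12, 21) = 84: x ≡ 57 (mod 84).
  Combine with x ≡ 13 (mod 20): gcd(84, 20) = 4; 13 - 57 = -44, which IS divisible by 4, so compatible.
    Write x = 57 + 84·t and substitute into x ≡ 13 (mod 20): 84·t ≡ 13 − 57 = -44 (mod 20).
    Divide the congruence (and modulus) by g = 4: 21·t ≡ -11 (mod 5).
    Reduce coefficients mod 5: 1·t ≡ 4 (mod 5).
    So t ≡ 4 (mod 5).
    Then x = 57 + 84·4 = 393, valid modulo lcm(84, 20) = 420: x ≡ 393 (mod 420).
Verify: 393 mod 12 = 9, 393 mod 21 = 15, 393 mod 20 = 13.

x ≡ 393 (mod 420).


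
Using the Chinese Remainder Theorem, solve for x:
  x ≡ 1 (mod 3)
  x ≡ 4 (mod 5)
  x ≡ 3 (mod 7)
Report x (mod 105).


Moduli 3, 5, 7 are pairwise coprime; by CRT there is a unique solution modulo M = 3 · 5 · 7 = 105.
Solve pairwise, accumulating the modulus:
  Start with x ≡ 1 (mod 3).
  Combine with x ≡ 4 (mod 5): since gcd(3, 5) = 1, we get a unique residue mod 15.
    Write x = 1 + 3·t and substitute into x ≡ 4 (mod 5): 3·t ≡ 4 − 1 = 3 (mod 5).
    The inverse of 3 mod 5 is 2 (since 3·2 = 6 = 1·5 + 1), so t ≡ 2·3 = 6 ≡ 1 (mod 5).
    Then x = 1 + 3·1 = 4, valid modulo lcm(3, 5) = 15: x ≡ 4 (mod 15).
  Combine with x ≡ 3 (mod 7): since gcd(15, 7) = 1, we get a unique residue mod 105.
    Write x = 4 + 15·t and substitute into x ≡ 3 (mod 7): 15·t ≡ 3 − 4 = -1 (mod 7).
    Reduce coefficients mod 7: 1·t ≡ 6 (mod 7).
    So t ≡ 6 (mod 7).
    Then x = 4 + 15·6 = 94, valid modulo lcm(15, 7) = 105: x ≡ 94 (mod 105).
Verify: 94 mod 3 = 1 ✓, 94 mod 5 = 4 ✓, 94 mod 7 = 3 ✓.

x ≡ 94 (mod 105).


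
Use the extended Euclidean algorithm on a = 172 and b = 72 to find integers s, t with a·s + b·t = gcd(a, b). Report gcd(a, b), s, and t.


Euclidean algorithm on (172, 72) — divide until remainder is 0:
  172 = 2 · 72 + 28
  72 = 2 · 28 + 16
  28 = 1 · 16 + 12
  16 = 1 · 12 + 4
  12 = 3 · 4 + 0
gcd(172, 72) = 4.
Track Bezout coefficients alongside the remainders: start with r₀ = 172 = a·1 + b·0 (s = 1, t = 0) and r₁ = 72 = a·0 + b·1 (s = 0, t = 1); each new remainder r_{k+1} = r_{k-1} − q_k·r_k inherits s_{k+1} = s_{k-1} − q_k·s_k, t_{k+1} = t_{k-1} − q_k·t_k, so r_k = a·s_k + b·t_k at every step:
  q = 2: r = 28, s = 1 − 2·0 = 1, t = 0 − 2·1 = -2  (check: 172·1 + 72·(-2) = 28)
  q = 2: r = 16, s = 0 − 2·1 = -2, t = 1 − 2·(-2) = 5  (check: 172·(-2) + 72·5 = 16)
  q = 1: r = 12, s = 1 − 1·(-2) = 3, t = -2 − 1·5 = -7  (check: 172·3 + 72·(-7) = 12)
  q = 1: r = 4, s = -2 − 1·3 = -5, t = 5 − 1·(-7) = 12  (check: 172·(-5) + 72·12 = 4)
The row with r = 4 (the gcd) gives the Bezout coefficients s = -5, t = 12.
Result: 172 · (-5) + 72 · (12) = 4.

gcd(172, 72) = 4; s = -5, t = 12 (check: 172·(-5) + 72·12 = 4).


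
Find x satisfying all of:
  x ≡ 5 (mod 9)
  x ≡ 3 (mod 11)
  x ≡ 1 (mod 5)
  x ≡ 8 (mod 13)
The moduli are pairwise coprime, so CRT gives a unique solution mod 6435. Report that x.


Product of moduli M = 9 · 11 · 5 · 13 = 6435.
Merge one congruence at a time:
  Start: x ≡ 5 (mod 9).
  Combine with x ≡ 3 (mod 11); new modulus lcm = 99.
    Write x = 5 + 9·t and substitute into x ≡ 3 (mod 11): 9·t ≡ 3 − 5 = -2 (mod 11).
    Reduce coefficients mod 11: 9·t ≡ 9 (mod 11).
    The inverse of 9 mod 11 is 5 (since 9·5 = 45 = 4·11 + 1), so t ≡ 5·9 = 45 ≡ 1 (mod 11).
    Then x = 5 + 9·1 = 14, valid modulo lcm(9, 11) = 99: x ≡ 14 (mod 99).
  Combine with x ≡ 1 (mod 5); new modulus lcm = 495.
    Write x = 14 + 99·t and substitute into x ≡ 1 (mod 5): 99·t ≡ 1 − 14 = -13 (mod 5).
    Reduce coefficients mod 5: 4·t ≡ 2 (mod 5).
    The inverse of 4 mod 5 is 4 (since 4·4 = 16 = 3·5 + 1), so t ≡ 4·2 = 8 ≡ 3 (mod 5).
    Then x = 14 + 99·3 = 311, valid modulo lcm(99, 5) = 495: x ≡ 311 (mod 495).
  Combine with x ≡ 8 (mod 13); new modulus lcm = 6435.
    Write x = 311 + 495·t and substitute into x ≡ 8 (mod 13): 495·t ≡ 8 − 311 = -303 (mod 13).
    Reduce coefficients mod 13: 1·t ≡ 9 (mod 13).
    So t ≡ 9 (mod 13).
    Then x = 311 + 495·9 = 4766, valid modulo lcm(495, 13) = 6435: x ≡ 4766 (mod 6435).
Verify against each original: 4766 mod 9 = 5, 4766 mod 11 = 3, 4766 mod 5 = 1, 4766 mod 13 = 8.

x ≡ 4766 (mod 6435).


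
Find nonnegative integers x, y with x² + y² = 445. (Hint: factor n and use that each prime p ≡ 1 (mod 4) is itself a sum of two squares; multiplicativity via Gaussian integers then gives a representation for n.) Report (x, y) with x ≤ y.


Step 1: Factor n = 445 = 5 · 89.
Step 2: Check the mod-4 condition on each prime factor: 5 ≡ 1 (mod 4), exponent 1; 89 ≡ 1 (mod 4), exponent 1.
All primes ≡ 3 (mod 4) appear to even exponent (or don't appear), so by the two-squares theorem n IS expressible as a sum of two squares.
Step 3: Build a representation. Here n = 5 · 89 is a product of primes ≡ 1 (mod 4). Each prime p ≡ 1 (mod 4) is itself a sum of two squares; find a² by testing p − a² for a perfect square:
  5: 5 − 1² = 4 = 2² ⇒ 5 = 1² + 2².
  89: 89 − 1² = 88, 89 − 2² = 85, 89 − 3² = 80, 89 − 4² = 73, 89 − 5² = 64 = 8² ⇒ 89 = 5² + 8².
  Combine using the Brahmagupta–Fibonacci identity (a² + b²)(c² + d²) = (ac − bd)² + (ad + bc)² = (ac + bd)² + (ad − bc)²:
  5 · 89 = 445: from (1² + 2²)(5² + 8²), take (1·5 − 2·8, 1·8 + 2·5) = (5 − 16, 8 + 10) = (-11, 18); dropping signs (only squares matter) gives (11, 18); check 11² + 18² = 121 + 324 = 445 ✓.
Step 4: Order so x ≤ y and verify: 11² + 18² = 121 + 324 = 445 = n. ✓

n = 445 = 11² + 18² (one valid representation with x ≤ y).


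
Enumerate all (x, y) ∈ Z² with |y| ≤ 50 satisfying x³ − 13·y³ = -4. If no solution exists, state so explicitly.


The equation is x³ - 13y³ = -4. For fixed y, x³ = 13·y³ − 4, so a solution requires the RHS to be a perfect cube.
Strategy: iterate y from -50 to 50, compute RHS = 13·y³ − 4, and check whether it is a (positive or negative) perfect cube.
Check small values of y:
  y = 0: RHS = -4 is not a perfect cube.
  y = 1: RHS = 9 is not a perfect cube.
  y = -1: RHS = -17 is not a perfect cube.
  y = 2: RHS = 100 is not a perfect cube.
  y = -2: RHS = -108 is not a perfect cube.
  y = 3: RHS = 347 is not a perfect cube.
  y = -3: RHS = -355 is not a perfect cube.
Continuing the search up to |y| = 50 finds no solutions either.
No (x, y) in the scanned range satisfies the equation.

No integer solutions with |y| ≤ 50.


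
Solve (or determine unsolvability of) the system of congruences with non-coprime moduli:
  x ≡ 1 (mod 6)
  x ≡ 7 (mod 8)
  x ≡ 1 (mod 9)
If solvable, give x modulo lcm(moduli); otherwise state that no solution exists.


Moduli 6, 8, 9 are not pairwise coprime, so CRT works modulo lcm(m_i) when all pairwise compatibility conditions hold.
Pairwise compatibility: gcd(m_i, m_j) must divide a_i - a_j for every pair.
Merge one congruence at a time:
  Start: x ≡ 1 (mod 6).
  Combine with x ≡ 7 (mod 8): gcd(6, 8) = 2; 7 - 1 = 6, which IS divisible by 2, so compatible.
    Write x = 1 + 6·t and substitute into x ≡ 7 (mod 8): 6·t ≡ 7 − 1 = 6 (mod 8).
    Divide the congruence (and modulus) by g = 2: 3·t ≡ 3 (mod 4).
    The inverse of 3 mod 4 is 3 (since 3·3 = 9 = 2·4 + 1), so t ≡ 3·3 = 9 ≡ 1 (mod 4).
    Then x = 1 + 6·1 = 7, valid modulo lcm(6, 8) = 24: x ≡ 7 (mod 24).
  Combine with x ≡ 1 (mod 9): gcd(24, 9) = 3; 1 - 7 = -6, which IS divisible by 3, so compatible.
    Write x = 7 + 24·t and substitute into x ≡ 1 (mod 9): 24·t ≡ 1 − 7 = -6 (mod 9).
    Divide the congruence (and modulus) by g = 3: 8·t ≡ -2 (mod 3).
    Reduce coefficients mod 3: 2·t ≡ 1 (mod 3).
    The inverse of 2 mod 3 is 2 (since 2·2 = 4 = 1·3 + 1), so t ≡ 2·1 = 2 ≡ 2 (mod 3).
    Then x = 7 + 24·2 = 55, valid modulo lcm(24, 9) = 72: x ≡ 55 (mod 72).
Verify: 55 mod 6 = 1, 55 mod 8 = 7, 55 mod 9 = 1.

x ≡ 55 (mod 72).


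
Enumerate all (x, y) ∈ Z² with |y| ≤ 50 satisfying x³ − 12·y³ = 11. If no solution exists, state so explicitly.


The equation is x³ - 12y³ = 11. For fixed y, x³ = 12·y³ + 11, so a solution requires the RHS to be a perfect cube.
Strategy: iterate y from -50 to 50, compute RHS = 12·y³ + 11, and check whether it is a (positive or negative) perfect cube.
Check small values of y:
  y = 0: RHS = 11 is not a perfect cube.
  y = 1: RHS = 23 is not a perfect cube.
  y = -1: RHS = -1 = (-1)³ ⇒ x = -1 works.
  y = 2: RHS = 107 is not a perfect cube.
  y = -2: RHS = -85 is not a perfect cube.
  y = 3: RHS = 335 is not a perfect cube.
  y = -3: RHS = -313 is not a perfect cube.
Continuing the search up to |y| = 50 finds no further solutions beyond those listed.
Collected solutions: (-1, -1).

Solutions (with |y| ≤ 50): (-1, -1).


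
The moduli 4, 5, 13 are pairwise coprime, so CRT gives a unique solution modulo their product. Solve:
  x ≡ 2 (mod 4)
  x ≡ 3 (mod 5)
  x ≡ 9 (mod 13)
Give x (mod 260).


Moduli 4, 5, 13 are pairwise coprime; by CRT there is a unique solution modulo M = 4 · 5 · 13 = 260.
Solve pairwise, accumulating the modulus:
  Start with x ≡ 2 (mod 4).
  Combine with x ≡ 3 (mod 5): since gcd(4, 5) = 1, we get a unique residue mod 20.
    Write x = 2 + 4·t and substitute into x ≡ 3 (mod 5): 4·t ≡ 3 − 2 = 1 (mod 5).
    The inverse of 4 mod 5 is 4 (since 4·4 = 16 = 3·5 + 1), so t ≡ 4·1 = 4 ≡ 4 (mod 5).
    Then x = 2 + 4·4 = 18, valid modulo lcm(4, 5) = 20: x ≡ 18 (mod 20).
  Combine with x ≡ 9 (mod 13): since gcd(20, 13) = 1, we get a unique residue mod 260.
    Write x = 18 + 20·t and substitute into x ≡ 9 (mod 13): 20·t ≡ 9 − 18 = -9 (mod 13).
    Reduce coefficients mod 13: 7·t ≡ 4 (mod 13).
    The inverse of 7 mod 13 is 2 (since 7·2 = 14 = 1·13 + 1), so t ≡ 2·4 = 8 ≡ 8 (mod 13).
    Then x = 18 + 20·8 = 178, valid modulo lcm(20, 13) = 260: x ≡ 178 (mod 260).
Verify: 178 mod 4 = 2 ✓, 178 mod 5 = 3 ✓, 178 mod 13 = 9 ✓.

x ≡ 178 (mod 260).


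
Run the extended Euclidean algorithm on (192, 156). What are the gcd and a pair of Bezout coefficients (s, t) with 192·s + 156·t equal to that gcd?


Euclidean algorithm on (192, 156) — divide until remainder is 0:
  192 = 1 · 156 + 36
  156 = 4 · 36 + 12
  36 = 3 · 12 + 0
gcd(192, 156) = 12.
Track Bezout coefficients alongside the remainders: start with r₀ = 192 = a·1 + b·0 (s = 1, t = 0) and r₁ = 156 = a·0 + b·1 (s = 0, t = 1); each new remainder r_{k+1} = r_{k-1} − q_k·r_k inherits s_{k+1} = s_{k-1} − q_k·s_k, t_{k+1} = t_{k-1} − q_k·t_k, so r_k = a·s_k + b·t_k at every step:
  q = 1: r = 36, s = 1 − 1·0 = 1, t = 0 − 1·1 = -1  (check: 192·1 + 156·(-1) = 36)
  q = 4: r = 12, s = 0 − 4·1 = -4, t = 1 − 4·(-1) = 5  (check: 192·(-4) + 156·5 = 12)
The row with r = 12 (the gcd) gives the Bezout coefficients s = -4, t = 5.
Result: 192 · (-4) + 156 · (5) = 12.

gcd(192, 156) = 12; s = -4, t = 5 (check: 192·(-4) + 156·5 = 12).


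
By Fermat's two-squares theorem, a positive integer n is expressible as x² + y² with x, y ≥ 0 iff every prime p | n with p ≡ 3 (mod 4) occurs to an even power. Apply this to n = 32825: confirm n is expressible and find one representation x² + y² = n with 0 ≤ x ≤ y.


Step 1: Factor n = 32825 = 5^2 · 13 · 101.
Step 2: Check the mod-4 condition on each prime factor: 5 ≡ 1 (mod 4), exponent 2; 13 ≡ 1 (mod 4), exponent 1; 101 ≡ 1 (mod 4), exponent 1.
All primes ≡ 3 (mod 4) appear to even exponent (or don't appear), so by the two-squares theorem n IS expressible as a sum of two squares.
Step 3: Build a representation. Group n = k² · m with k = 5 and m = 13 · 101 = 1313 (a product of primes ≡ 1 (mod 4)); a representation of m scales to one of n via (k·x)² + (k·y)² = k²(x² + y²). Each prime p ≡ 1 (mod 4) is itself a sum of two squares; find a² by testing p − a² for a perfect square:
  13: 13 − 1² = 12, 13 − 2² = 9 = 3² ⇒ 13 = 2² + 3².
  101: 101 − 1² = 100 = 10² ⇒ 101 = 1² + 10².
  Combine using the Brahmagupta–Fibonacci identity (a² + b²)(c² + d²) = (ac − bd)² + (ad + bc)² = (ac + bd)² + (ad − bc)²:
  13 · 101 = 1313: from (2² + 3²)(1² + 10²), take (2·1 − 3·10, 2·10 + 3·1) = (2 − 30, 20 + 3) = (-28, 23); dropping signs (only squares matter) gives (28, 23); check 28² + 23² = 784 + 529 = 1313 ✓.
  Scale by k = 5: (5·28, 5·23) = (140, 115).
Step 4: Order so x ≤ y and verify: 115² + 140² = 13225 + 19600 = 32825 = n. ✓

n = 32825 = 115² + 140² (one valid representation with x ≤ y).


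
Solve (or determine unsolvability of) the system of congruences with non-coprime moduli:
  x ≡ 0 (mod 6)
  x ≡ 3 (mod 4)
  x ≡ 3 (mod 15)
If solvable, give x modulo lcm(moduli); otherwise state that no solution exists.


Moduli 6, 4, 15 are not pairwise coprime, so CRT works modulo lcm(m_i) when all pairwise compatibility conditions hold.
Pairwise compatibility: gcd(m_i, m_j) must divide a_i - a_j for every pair.
Merge one congruence at a time:
  Start: x ≡ 0 (mod 6).
  Combine with x ≡ 3 (mod 4): gcd(6, 4) = 2, and 3 - 0 = 3 is NOT divisible by 2.
    ⇒ system is inconsistent (no integer solution).

No solution (the system is inconsistent).


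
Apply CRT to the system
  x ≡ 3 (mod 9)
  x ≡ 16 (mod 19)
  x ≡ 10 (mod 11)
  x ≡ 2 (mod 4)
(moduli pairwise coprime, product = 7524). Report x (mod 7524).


Product of moduli M = 9 · 19 · 11 · 4 = 7524.
Merge one congruence at a time:
  Start: x ≡ 3 (mod 9).
  Combine with x ≡ 16 (mod 19); new modulus lcm = 171.
    Write x = 3 + 9·t and substitute into x ≡ 16 (mod 19): 9·t ≡ 16 − 3 = 13 (mod 19).
    The inverse of 9 mod 19 is 17 (since 9·17 = 153 = 8·19 + 1), so t ≡ 17·13 = 221 ≡ 12 (mod 19).
    Then x = 3 + 9·12 = 111, valid modulo lcm(9, 19) = 171: x ≡ 111 (mod 171).
  Combine with x ≡ 10 (mod 11); new modulus lcm = 1881.
    Write x = 111 + 171·t and substitute into x ≡ 10 (mod 11): 171·t ≡ 10 − 111 = -101 (mod 11).
    Reduce coefficients mod 11: 6·t ≡ 9 (mod 11).
    The inverse of 6 mod 11 is 2 (since 6·2 = 12 = 1·11 + 1), so t ≡ 2·9 = 18 ≡ 7 (mod 11).
    Then x = 111 + 171·7 = 1308, valid modulo lcm(171, 11) = 1881: x ≡ 1308 (mod 1881).
  Combine with x ≡ 2 (mod 4); new modulus lcm = 7524.
    Write x = 1308 + 1881·t and substitute into x ≡ 2 (mod 4): 1881·t ≡ 2 − 1308 = -1306 (mod 4).
    Reduce coefficients mod 4: 1·t ≡ 2 (mod 4).
    So t ≡ 2 (mod 4).
    Then x = 1308 + 1881·2 = 5070, valid modulo lcm(1881, 4) = 7524: x ≡ 5070 (mod 7524).
Verify against each original: 5070 mod 9 = 3, 5070 mod 19 = 16, 5070 mod 11 = 10, 5070 mod 4 = 2.

x ≡ 5070 (mod 7524).


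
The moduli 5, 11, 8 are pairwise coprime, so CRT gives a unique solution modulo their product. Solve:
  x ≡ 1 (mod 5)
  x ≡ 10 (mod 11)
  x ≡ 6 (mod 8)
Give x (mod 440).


Moduli 5, 11, 8 are pairwise coprime; by CRT there is a unique solution modulo M = 5 · 11 · 8 = 440.
Solve pairwise, accumulating the modulus:
  Start with x ≡ 1 (mod 5).
  Combine with x ≡ 10 (mod 11): since gcd(5, 11) = 1, we get a unique residue mod 55.
    Write x = 1 + 5·t and substitute into x ≡ 10 (mod 11): 5·t ≡ 10 − 1 = 9 (mod 11).
    The inverse of 5 mod 11 is 9 (since 5·9 = 45 = 4·11 + 1), so t ≡ 9·9 = 81 ≡ 4 (mod 11).
    Then x = 1 + 5·4 = 21, valid modulo lcm(5, 11) = 55: x ≡ 21 (mod 55).
  Combine with x ≡ 6 (mod 8): since gcd(55, 8) = 1, we get a unique residue mod 440.
    Write x = 21 + 55·t and substitute into x ≡ 6 (mod 8): 55·t ≡ 6 − 21 = -15 (mod 8).
    Reduce coefficients mod 8: 7·t ≡ 1 (mod 8).
    The inverse of 7 mod 8 is 7 (since 7·7 = 49 = 6·8 + 1), so t ≡ 7·1 = 7 ≡ 7 (mod 8).
    Then x = 21 + 55·7 = 406, valid modulo lcm(55, 8) = 440: x ≡ 406 (mod 440).
Verify: 406 mod 5 = 1 ✓, 406 mod 11 = 10 ✓, 406 mod 8 = 6 ✓.

x ≡ 406 (mod 440).


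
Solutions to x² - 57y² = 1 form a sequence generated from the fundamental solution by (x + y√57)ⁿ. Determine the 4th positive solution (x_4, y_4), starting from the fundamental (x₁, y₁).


Step 1: Find the fundamental solution (x₁, y₁) of x² - 57y² = 1.
  Expand √57 as a continued fraction. a₀ = ⌊√57⌋ = 7; iterate m_{k+1} = d_k·a_k − m_k, d_{k+1} = (57 − m_{k+1}²)/d_k, a_{k+1} = ⌊(a₀ + m_{k+1})/d_{k+1}⌋ (starting m₀ = 0, d₀ = 1), with convergents p_k = a_k·p_{k-1} + p_{k-2}, q_k = a_k·q_{k-1} + q_{k-2} (p₋₁ = 1, q₋₁ = 0):
  k = 0: a₀ = 7; p₀/q₀ = 7/1; p₀² − 57·q₀² = 49 − 57 = -8.
  k = 1: m = 7, d = 8, a = ⌊(7 + 7)/8⌋ = 1; p/q = (1·7 + 1)/(1·1 + 0) = 8/1; p² − 57·q² = 64 − 57 = 7.
  k = 2: m = 1, d = 7, a = ⌊(7 + 1)/7⌋ = 1; p/q = (1·8 + 7)/(1·1 + 1) = 15/2; p² − 57·q² = 225 − 228 = -3.
  k = 3: m = 6, d = 3, a = ⌊(7 + 6)/3⌋ = 4; p/q = (4·15 + 8)/(4·2 + 1) = 68/9; p² − 57·q² = 4624 − 4617 = 7.
  k = 4: m = 6, d = 7, a = ⌊(7 + 6)/7⌋ = 1; p/q = (1·68 + 15)/(1·9 + 2) = 83/11; p² − 57·q² = 6889 − 6897 = -8.
  k = 5: m = 1, d = 8, a = ⌊(7 + 1)/8⌋ = 1; p/q = (1·83 + 68)/(1·11 + 9) = 151/20; p² − 57·q² = 22801 − 22800 = 1.
  The first convergent with p² − 57·q² = 1 gives the fundamental solution (x₁, y₁) = (151, 20).
Step 2: Apply the recurrence (x_{n+1}, y_{n+1}) = (x₁x_n + 57y₁y_n, x₁y_n + y₁x_n) repeatedly.
  From (x_1, y_1) = (151, 20): x_2 = 151·151 + 57·20·20 = 45601; y_2 = 151·20 + 20·151 = 6040.
  From (x_2, y_2) = (45601, 6040): x_3 = 151·45601 + 57·20·6040 = 13771351; y_3 = 151·6040 + 20·45601 = 1824060.
  From (x_3, y_3) = (13771351, 1824060): x_4 = 151·13771351 + 57·20·1824060 = 4158902401; y_4 = 151·1824060 + 20·13771351 = 550860080.
Step 3: Verify x_4² - 57·y_4² = 17296469181043564801 - 17296469181043564800 = 1 (should be 1). ✓

(x_1, y_1) = (151, 20); (x_4, y_4) = (4158902401, 550860080).


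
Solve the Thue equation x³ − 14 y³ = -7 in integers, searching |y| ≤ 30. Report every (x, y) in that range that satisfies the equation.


The equation is x³ - 14y³ = -7. For fixed y, x³ = 14·y³ − 7, so a solution requires the RHS to be a perfect cube.
Strategy: iterate y from -30 to 30, compute RHS = 14·y³ − 7, and check whether it is a (positive or negative) perfect cube.
Check small values of y:
  y = 0: RHS = -7 is not a perfect cube.
  y = 1: RHS = 7 is not a perfect cube.
  y = -1: RHS = -21 is not a perfect cube.
  y = 2: RHS = 105 is not a perfect cube.
  y = -2: RHS = -119 is not a perfect cube.
  y = 3: RHS = 371 is not a perfect cube.
  y = -3: RHS = -385 is not a perfect cube.
Continuing the search up to |y| = 30 finds no solutions either.
No (x, y) in the scanned range satisfies the equation.

No integer solutions with |y| ≤ 30.
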